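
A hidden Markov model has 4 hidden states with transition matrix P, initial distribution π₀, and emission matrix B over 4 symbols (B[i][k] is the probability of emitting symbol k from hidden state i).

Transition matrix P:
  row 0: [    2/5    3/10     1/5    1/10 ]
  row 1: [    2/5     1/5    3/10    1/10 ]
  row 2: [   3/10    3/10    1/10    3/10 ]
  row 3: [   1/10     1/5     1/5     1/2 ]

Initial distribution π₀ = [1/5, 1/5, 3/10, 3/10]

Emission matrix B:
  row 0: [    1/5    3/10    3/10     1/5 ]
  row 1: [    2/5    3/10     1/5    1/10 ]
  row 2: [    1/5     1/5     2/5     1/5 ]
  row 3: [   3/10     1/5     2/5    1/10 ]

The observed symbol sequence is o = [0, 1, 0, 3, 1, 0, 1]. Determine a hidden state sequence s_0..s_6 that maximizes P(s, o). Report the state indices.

path = [1, 0, 1, 0, 0, 1, 0]

t=0: δ = [4.000e-02, 8.000e-02, 6.000e-02, 9.000e-02]  (obs o_0=0)
t=1: δ = [9.600e-03, 5.400e-03, 4.800e-03, 9.000e-03]  ψ = [1, 2, 1, 3]  (obs o_1=1)
t=2: δ = [7.680e-04, 1.152e-03, 3.840e-04, 1.350e-03]  ψ = [0, 0, 0, 3]  (obs o_2=0)
t=3: δ = [9.216e-05, 2.700e-05, 6.912e-05, 6.750e-05]  ψ = [1, 3, 1, 3]  (obs o_3=3)
t=4: δ = [1.106e-05, 8.294e-06, 3.686e-06, 6.750e-06]  ψ = [0, 0, 0, 3]  (obs o_4=1)
t=5: δ = [8.847e-07, 1.327e-06, 4.977e-07, 1.013e-06]  ψ = [0, 0, 1, 3]  (obs o_5=0)
t=6: δ = [1.593e-07, 7.963e-08, 7.963e-08, 1.012e-07]  ψ = [1, 0, 1, 3]  (obs o_6=1)
backtrack: best end state = 0; path = [1, 0, 1, 0, 0, 1, 0]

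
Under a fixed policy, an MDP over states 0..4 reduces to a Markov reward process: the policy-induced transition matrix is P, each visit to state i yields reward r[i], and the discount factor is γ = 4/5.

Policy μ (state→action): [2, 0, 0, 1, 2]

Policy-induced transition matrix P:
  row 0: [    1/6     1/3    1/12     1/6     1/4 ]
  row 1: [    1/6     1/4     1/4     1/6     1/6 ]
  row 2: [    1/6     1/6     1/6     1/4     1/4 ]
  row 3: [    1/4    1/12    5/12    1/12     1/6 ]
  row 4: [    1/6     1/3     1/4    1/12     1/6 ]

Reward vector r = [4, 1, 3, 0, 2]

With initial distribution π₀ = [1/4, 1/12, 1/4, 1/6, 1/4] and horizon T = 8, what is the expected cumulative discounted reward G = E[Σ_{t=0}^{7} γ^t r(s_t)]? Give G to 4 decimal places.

G = 8.7670

t=0: π = [0.2500, 0.0833, 0.2500, 0.1667, 0.2500], E[r] = 2.3333, γ^t·E[r] = 2.333333, running G = 2.333333
t=1: π = [0.1806, 0.2431, 0.2153, 0.1528, 0.2083], E[r] = 2.0278, γ^t·E[r] = 1.622222, running G = 3.955556
t=2: π = [0.1794, 0.2390, 0.2274, 0.1545, 0.1997], E[r] = 2.0382, γ^t·E[r] = 1.304444, running G = 5.260000
t=3: π = [0.1795, 0.2369, 0.2269, 0.1561, 0.2006], E[r] = 2.0369, γ^t·E[r] = 1.042889, running G = 6.302889
t=4: π = [0.1797, 0.2368, 0.2272, 0.1559, 0.2005], E[r] = 2.0381, γ^t·E[r] = 0.834798, running G = 7.137687
t=5: π = [0.1797, 0.2368, 0.2271, 0.1559, 0.2006], E[r] = 2.0378, γ^t·E[r] = 0.667756, running G = 7.805443
t=6: π = [0.1797, 0.2368, 0.2271, 0.1559, 0.2006], E[r] = 2.0379, γ^t·E[r] = 0.534219, running G = 8.339662
t=7: π = [0.1797, 0.2368, 0.2271, 0.1559, 0.2006], E[r] = 2.0379, γ^t·E[r] = 0.427372, running G = 8.767035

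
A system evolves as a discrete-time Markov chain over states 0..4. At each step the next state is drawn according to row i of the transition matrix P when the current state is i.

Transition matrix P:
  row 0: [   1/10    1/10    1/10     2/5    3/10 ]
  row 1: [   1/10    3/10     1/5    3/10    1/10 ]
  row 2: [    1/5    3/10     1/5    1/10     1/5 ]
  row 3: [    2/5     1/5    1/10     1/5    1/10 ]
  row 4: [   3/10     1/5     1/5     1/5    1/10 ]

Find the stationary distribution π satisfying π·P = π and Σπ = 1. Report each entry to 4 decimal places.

Balance equations π_j = Σ_i π_i·P[i][j]:
  π_0 = 1/10·π_0 + 1/10·π_1 + 1/5·π_2 + 2/5·π_3 + 3/10·π_4
  π_1 = 1/10·π_0 + 3/10·π_1 + 3/10·π_2 + 1/5·π_3 + 1/5·π_4
  π_2 = 1/10·π_0 + 1/5·π_1 + 1/5·π_2 + 1/10·π_3 + 1/5·π_4
  π_3 = 2/5·π_0 + 3/10·π_1 + 1/10·π_2 + 1/5·π_3 + 1/5·π_4
  normalize: π_0 + π_1 + π_2 + π_3 + π_4 = 1
Solving the linear system gives exactly π = [252/1133, 243/1133, 173/1133, 284/1133, 181/1133].

π = [0.2224, 0.2145, 0.1527, 0.2507, 0.1598]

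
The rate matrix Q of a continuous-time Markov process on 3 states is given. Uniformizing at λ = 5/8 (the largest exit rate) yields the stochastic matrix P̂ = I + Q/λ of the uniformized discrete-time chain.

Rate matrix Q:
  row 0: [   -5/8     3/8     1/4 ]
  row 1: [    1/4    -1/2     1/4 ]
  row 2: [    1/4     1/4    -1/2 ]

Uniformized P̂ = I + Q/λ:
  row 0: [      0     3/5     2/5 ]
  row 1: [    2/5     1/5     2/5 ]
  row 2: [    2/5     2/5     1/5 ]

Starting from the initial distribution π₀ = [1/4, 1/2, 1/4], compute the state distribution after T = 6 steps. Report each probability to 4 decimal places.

t=0: π = [0.2500, 0.5000, 0.2500]
t=1: π = [0.3000, 0.3500, 0.3500]
t=2: π = [0.2800, 0.3900, 0.3300]
t=3: π = [0.2880, 0.3780, 0.3340]
t=4: π = [0.2848, 0.3820, 0.3332]
t=5: π = [0.2861, 0.3806, 0.3334]
t=6: π = [0.2856, 0.3811, 0.3333]

π = [0.2856, 0.3811, 0.3333]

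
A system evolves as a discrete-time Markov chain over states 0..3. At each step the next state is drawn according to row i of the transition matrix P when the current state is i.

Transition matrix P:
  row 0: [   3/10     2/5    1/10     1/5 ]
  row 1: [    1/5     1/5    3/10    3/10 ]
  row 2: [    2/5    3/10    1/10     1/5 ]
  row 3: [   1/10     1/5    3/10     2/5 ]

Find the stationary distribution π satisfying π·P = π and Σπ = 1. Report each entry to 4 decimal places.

π = [0.2375, 0.2685, 0.2104, 0.2836]

Balance equations π_j = Σ_i π_i·P[i][j]:
  π_0 = 3/10·π_0 + 1/5·π_1 + 2/5·π_2 + 1/10·π_3
  π_1 = 2/5·π_0 + 1/5·π_1 + 3/10·π_2 + 1/5·π_3
  π_2 = 1/10·π_0 + 3/10·π_1 + 1/10·π_2 + 3/10·π_3
  normalize: π_0 + π_1 + π_2 + π_3 = 1
Solving the linear system gives exactly π = [237/998, 134/499, 105/499, 283/998].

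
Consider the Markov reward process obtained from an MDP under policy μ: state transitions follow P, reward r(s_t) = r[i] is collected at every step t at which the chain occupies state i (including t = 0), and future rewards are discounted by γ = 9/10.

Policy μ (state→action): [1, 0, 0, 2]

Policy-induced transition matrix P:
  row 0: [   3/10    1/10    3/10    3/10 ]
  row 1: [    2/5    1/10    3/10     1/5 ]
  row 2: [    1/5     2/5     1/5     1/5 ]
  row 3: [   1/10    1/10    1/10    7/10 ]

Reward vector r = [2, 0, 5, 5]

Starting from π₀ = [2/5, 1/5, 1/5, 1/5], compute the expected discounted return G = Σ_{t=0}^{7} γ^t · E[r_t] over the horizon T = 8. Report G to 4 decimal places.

t=0: π = [0.4000, 0.2000, 0.2000, 0.2000], E[r] = 2.8000, γ^t·E[r] = 2.800000, running G = 2.800000
t=1: π = [0.2600, 0.1600, 0.2400, 0.3400], E[r] = 3.4200, γ^t·E[r] = 3.078000, running G = 5.878000
t=2: π = [0.2240, 0.1720, 0.2080, 0.3960], E[r] = 3.4680, γ^t·E[r] = 2.809080, running G = 8.687080
t=3: π = [0.2172, 0.1624, 0.2000, 0.4204], E[r] = 3.5364, γ^t·E[r] = 2.578036, running G = 11.265116
t=4: π = [0.2122, 0.1600, 0.1959, 0.4319], E[r] = 3.5635, γ^t·E[r] = 2.338025, running G = 13.603141
t=5: π = [0.2100, 0.1588, 0.1940, 0.4372], E[r] = 3.5760, γ^t·E[r] = 2.111621, running G = 15.714762
t=6: π = [0.2090, 0.1582, 0.1932, 0.4396], E[r] = 3.5818, γ^t·E[r] = 1.903539, running G = 17.618300
t=7: π = [0.2086, 0.1579, 0.1928, 0.4407], E[r] = 3.5845, γ^t·E[r] = 1.714454, running G = 19.332754

G = 19.3328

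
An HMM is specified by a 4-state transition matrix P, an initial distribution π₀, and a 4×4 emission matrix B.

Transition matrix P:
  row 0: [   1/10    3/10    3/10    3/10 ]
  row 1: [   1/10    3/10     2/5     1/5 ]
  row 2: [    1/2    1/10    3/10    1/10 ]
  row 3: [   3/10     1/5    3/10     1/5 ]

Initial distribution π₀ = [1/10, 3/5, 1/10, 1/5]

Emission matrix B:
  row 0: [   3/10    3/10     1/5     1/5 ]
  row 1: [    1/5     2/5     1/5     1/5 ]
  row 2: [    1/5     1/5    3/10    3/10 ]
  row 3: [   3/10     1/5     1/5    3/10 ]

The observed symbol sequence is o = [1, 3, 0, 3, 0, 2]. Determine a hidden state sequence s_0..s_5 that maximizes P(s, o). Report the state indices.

path = [1, 2, 0, 2, 0, 2]

t=0: δ = [3.000e-02, 2.400e-01, 2.000e-02, 4.000e-02]  (obs o_0=1)
t=1: δ = [4.800e-03, 1.440e-02, 2.880e-02, 1.440e-02]  ψ = [1, 1, 1, 1]  (obs o_1=3)
t=2: δ = [4.320e-03, 8.640e-04, 1.728e-03, 8.640e-04]  ψ = [2, 1, 2, 1]  (obs o_2=0)
t=3: δ = [1.728e-04, 2.592e-04, 3.888e-04, 3.888e-04]  ψ = [2, 0, 0, 0]  (obs o_3=3)
t=4: δ = [5.832e-05, 1.555e-05, 2.333e-05, 2.333e-05]  ψ = [2, 1, 2, 3]  (obs o_4=0)
t=5: δ = [2.333e-06, 3.499e-06, 5.249e-06, 3.499e-06]  ψ = [2, 0, 0, 0]  (obs o_5=2)
backtrack: best end state = 2; path = [1, 2, 0, 2, 0, 2]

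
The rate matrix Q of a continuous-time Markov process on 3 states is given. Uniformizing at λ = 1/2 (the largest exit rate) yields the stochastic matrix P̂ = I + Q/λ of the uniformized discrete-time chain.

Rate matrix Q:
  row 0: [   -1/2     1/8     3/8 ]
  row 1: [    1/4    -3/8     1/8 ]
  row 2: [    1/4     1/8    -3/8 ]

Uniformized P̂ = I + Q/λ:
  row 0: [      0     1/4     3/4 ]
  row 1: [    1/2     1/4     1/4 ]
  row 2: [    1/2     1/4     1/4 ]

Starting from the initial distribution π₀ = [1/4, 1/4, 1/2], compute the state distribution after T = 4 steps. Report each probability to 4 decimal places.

t=0: π = [0.2500, 0.2500, 0.5000]
t=1: π = [0.3750, 0.2500, 0.3750]
t=2: π = [0.3125, 0.2500, 0.4375]
t=3: π = [0.3438, 0.2500, 0.4063]
t=4: π = [0.3281, 0.2500, 0.4219]

π = [0.3281, 0.2500, 0.4219]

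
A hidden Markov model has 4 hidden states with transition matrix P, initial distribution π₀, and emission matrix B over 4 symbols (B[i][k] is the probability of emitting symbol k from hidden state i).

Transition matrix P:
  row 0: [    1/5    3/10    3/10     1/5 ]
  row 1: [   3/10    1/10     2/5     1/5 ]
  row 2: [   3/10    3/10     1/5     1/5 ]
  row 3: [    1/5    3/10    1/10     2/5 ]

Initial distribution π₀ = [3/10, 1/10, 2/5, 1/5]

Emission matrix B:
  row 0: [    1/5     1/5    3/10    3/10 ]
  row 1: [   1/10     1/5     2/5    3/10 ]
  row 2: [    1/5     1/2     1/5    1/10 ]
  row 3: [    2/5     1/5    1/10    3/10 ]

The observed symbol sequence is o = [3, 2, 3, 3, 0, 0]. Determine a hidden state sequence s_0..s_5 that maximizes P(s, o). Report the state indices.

path = [0, 1, 3, 3, 3, 3]

t=0: δ = [9.000e-02, 3.000e-02, 4.000e-02, 6.000e-02]  (obs o_0=3)
t=1: δ = [5.400e-03, 1.080e-02, 5.400e-03, 2.400e-03]  ψ = [0, 0, 0, 3]  (obs o_1=2)
t=2: δ = [9.720e-04, 4.860e-04, 4.320e-04, 6.480e-04]  ψ = [1, 0, 1, 1]  (obs o_2=3)
t=3: δ = [5.832e-05, 8.748e-05, 2.916e-05, 7.776e-05]  ψ = [0, 0, 0, 3]  (obs o_3=3)
t=4: δ = [5.249e-06, 2.333e-06, 6.998e-06, 1.244e-05]  ψ = [1, 3, 1, 3]  (obs o_4=0)
t=5: δ = [4.977e-07, 3.732e-07, 3.149e-07, 1.991e-06]  ψ = [3, 3, 0, 3]  (obs o_5=0)
backtrack: best end state = 3; path = [0, 1, 3, 3, 3, 3]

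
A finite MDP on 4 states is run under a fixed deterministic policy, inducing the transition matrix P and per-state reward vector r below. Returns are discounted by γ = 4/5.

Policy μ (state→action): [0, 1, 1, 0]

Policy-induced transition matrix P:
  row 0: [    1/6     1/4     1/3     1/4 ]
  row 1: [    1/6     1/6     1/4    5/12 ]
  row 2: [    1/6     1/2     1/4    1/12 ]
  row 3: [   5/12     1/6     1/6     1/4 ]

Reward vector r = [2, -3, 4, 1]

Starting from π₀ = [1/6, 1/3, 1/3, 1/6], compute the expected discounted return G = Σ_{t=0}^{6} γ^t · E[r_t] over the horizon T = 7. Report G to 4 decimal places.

G = 3.4039

t=0: π = [0.1667, 0.3333, 0.3333, 0.1667], E[r] = 0.8333, γ^t·E[r] = 0.833333, running G = 0.833333
t=1: π = [0.2083, 0.2917, 0.2500, 0.2500], E[r] = 0.7917, γ^t·E[r] = 0.633333, running G = 1.466667
t=2: π = [0.2292, 0.2674, 0.2465, 0.2569], E[r] = 0.8993, γ^t·E[r] = 0.575556, running G = 2.042222
t=3: π = [0.2309, 0.2679, 0.2477, 0.2535], E[r] = 0.9022, γ^t·E[r] = 0.461926, running G = 2.504148
t=4: π = [0.2300, 0.2685, 0.2481, 0.2534], E[r] = 0.9005, γ^t·E[r] = 0.368849, running G = 2.872998
t=5: π = [0.2300, 0.2685, 0.2481, 0.2534], E[r] = 0.9000, γ^t·E[r] = 0.294914, running G = 3.167911
t=6: π = [0.2300, 0.2685, 0.2481, 0.2534], E[r] = 0.9001, γ^t·E[r] = 0.235954, running G = 3.403865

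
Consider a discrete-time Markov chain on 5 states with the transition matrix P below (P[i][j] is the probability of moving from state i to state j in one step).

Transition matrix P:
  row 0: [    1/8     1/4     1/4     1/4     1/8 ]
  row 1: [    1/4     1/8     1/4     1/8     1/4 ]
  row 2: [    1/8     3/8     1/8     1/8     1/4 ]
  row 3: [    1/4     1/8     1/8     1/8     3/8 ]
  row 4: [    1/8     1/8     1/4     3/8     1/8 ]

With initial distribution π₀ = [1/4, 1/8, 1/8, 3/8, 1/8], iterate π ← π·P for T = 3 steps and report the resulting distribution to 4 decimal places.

t=0: π = [0.2500, 0.1250, 0.1250, 0.3750, 0.1250]
t=1: π = [0.1875, 0.1875, 0.1875, 0.1875, 0.2500]
t=2: π = [0.1719, 0.1953, 0.2031, 0.2109, 0.2188]
t=3: π = [0.1758, 0.1973, 0.1982, 0.2012, 0.2275]

π = [0.1758, 0.1973, 0.1982, 0.2012, 0.2275]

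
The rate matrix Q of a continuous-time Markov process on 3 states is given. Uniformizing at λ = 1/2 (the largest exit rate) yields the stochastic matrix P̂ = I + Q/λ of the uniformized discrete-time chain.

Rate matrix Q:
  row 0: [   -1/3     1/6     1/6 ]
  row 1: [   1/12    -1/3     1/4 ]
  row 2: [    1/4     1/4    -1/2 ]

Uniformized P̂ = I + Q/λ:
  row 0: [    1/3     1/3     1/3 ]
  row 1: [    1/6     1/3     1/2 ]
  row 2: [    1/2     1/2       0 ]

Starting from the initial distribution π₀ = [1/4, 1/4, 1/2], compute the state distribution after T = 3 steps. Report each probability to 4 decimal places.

π = [0.3275, 0.3889, 0.2836]

t=0: π = [0.2500, 0.2500, 0.5000]
t=1: π = [0.3750, 0.4167, 0.2083]
t=2: π = [0.2986, 0.3681, 0.3333]
t=3: π = [0.3275, 0.3889, 0.2836]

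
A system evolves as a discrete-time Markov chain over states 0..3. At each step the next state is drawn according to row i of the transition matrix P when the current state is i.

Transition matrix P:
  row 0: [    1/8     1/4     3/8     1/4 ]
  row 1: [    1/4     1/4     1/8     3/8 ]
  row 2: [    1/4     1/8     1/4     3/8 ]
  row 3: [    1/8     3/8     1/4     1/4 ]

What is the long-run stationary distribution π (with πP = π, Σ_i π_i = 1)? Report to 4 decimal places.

Balance equations π_j = Σ_i π_i·P[i][j]:
  π_0 = 1/8·π_0 + 1/4·π_1 + 1/4·π_2 + 1/8·π_3
  π_1 = 1/4·π_0 + 1/4·π_1 + 1/8·π_2 + 3/8·π_3
  π_2 = 3/8·π_0 + 1/8·π_1 + 1/4·π_2 + 1/4·π_3
  normalize: π_0 + π_1 + π_2 + π_3 = 1
Solving the linear system gives exactly π = [3/16, 29/112, 27/112, 5/16].

π = [0.1875, 0.2589, 0.2411, 0.3125]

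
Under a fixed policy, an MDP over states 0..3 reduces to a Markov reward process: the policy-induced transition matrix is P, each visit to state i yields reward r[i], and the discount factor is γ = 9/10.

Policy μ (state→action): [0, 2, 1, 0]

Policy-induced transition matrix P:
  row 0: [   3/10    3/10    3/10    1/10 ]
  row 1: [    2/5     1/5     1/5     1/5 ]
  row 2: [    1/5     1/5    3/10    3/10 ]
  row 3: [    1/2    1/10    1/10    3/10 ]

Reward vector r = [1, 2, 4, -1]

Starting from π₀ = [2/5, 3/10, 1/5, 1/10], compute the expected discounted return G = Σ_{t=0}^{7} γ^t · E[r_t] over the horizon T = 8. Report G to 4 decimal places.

t=0: π = [0.4000, 0.3000, 0.2000, 0.1000], E[r] = 1.7000, γ^t·E[r] = 1.700000, running G = 1.700000
t=1: π = [0.3300, 0.2300, 0.2500, 0.1900], E[r] = 1.6000, γ^t·E[r] = 1.440000, running G = 3.140000
t=2: π = [0.3360, 0.2140, 0.2390, 0.2110], E[r] = 1.5090, γ^t·E[r] = 1.222290, running G = 4.362290
t=3: π = [0.3397, 0.2125, 0.2364, 0.2114], E[r] = 1.4989, γ^t·E[r] = 1.092698, running G = 5.454988
t=4: π = [0.3399, 0.2128, 0.2365, 0.2108], E[r] = 1.5006, γ^t·E[r] = 0.984557, running G = 6.439545
t=5: π = [0.3398, 0.2129, 0.2366, 0.2107], E[r] = 1.5011, γ^t·E[r] = 0.886382, running G = 7.325926
t=6: π = [0.3398, 0.2129, 0.2366, 0.2107], E[r] = 1.5011, γ^t·E[r] = 0.797741, running G = 8.123668
t=7: π = [0.3398, 0.2129, 0.2366, 0.2108], E[r] = 1.5011, γ^t·E[r] = 0.717960, running G = 8.841628

G = 8.8416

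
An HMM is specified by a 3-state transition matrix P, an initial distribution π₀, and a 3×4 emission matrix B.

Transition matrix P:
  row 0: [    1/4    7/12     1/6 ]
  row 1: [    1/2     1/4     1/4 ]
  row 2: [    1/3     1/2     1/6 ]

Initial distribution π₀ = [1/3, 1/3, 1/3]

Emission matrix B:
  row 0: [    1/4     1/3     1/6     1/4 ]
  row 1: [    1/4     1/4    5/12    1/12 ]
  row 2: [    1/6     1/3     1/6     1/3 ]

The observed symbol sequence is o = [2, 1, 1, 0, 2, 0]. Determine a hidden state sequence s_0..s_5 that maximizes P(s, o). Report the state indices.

t=0: δ = [5.556e-02, 1.389e-01, 5.556e-02]  (obs o_0=2)
t=1: δ = [2.315e-02, 8.681e-03, 1.157e-02]  ψ = [1, 1, 1]  (obs o_1=1)
t=2: δ = [1.929e-03, 3.376e-03, 1.286e-03]  ψ = [0, 0, 0]  (obs o_2=1)
t=3: δ = [4.220e-04, 2.813e-04, 1.407e-04]  ψ = [1, 0, 1]  (obs o_3=0)
t=4: δ = [2.344e-05, 1.026e-04, 1.172e-05]  ψ = [1, 0, 0]  (obs o_4=2)
t=5: δ = [1.282e-05, 6.410e-06, 4.273e-06]  ψ = [1, 1, 1]  (obs o_5=0)
backtrack: best end state = 0; path = [1, 0, 1, 0, 1, 0]

path = [1, 0, 1, 0, 1, 0]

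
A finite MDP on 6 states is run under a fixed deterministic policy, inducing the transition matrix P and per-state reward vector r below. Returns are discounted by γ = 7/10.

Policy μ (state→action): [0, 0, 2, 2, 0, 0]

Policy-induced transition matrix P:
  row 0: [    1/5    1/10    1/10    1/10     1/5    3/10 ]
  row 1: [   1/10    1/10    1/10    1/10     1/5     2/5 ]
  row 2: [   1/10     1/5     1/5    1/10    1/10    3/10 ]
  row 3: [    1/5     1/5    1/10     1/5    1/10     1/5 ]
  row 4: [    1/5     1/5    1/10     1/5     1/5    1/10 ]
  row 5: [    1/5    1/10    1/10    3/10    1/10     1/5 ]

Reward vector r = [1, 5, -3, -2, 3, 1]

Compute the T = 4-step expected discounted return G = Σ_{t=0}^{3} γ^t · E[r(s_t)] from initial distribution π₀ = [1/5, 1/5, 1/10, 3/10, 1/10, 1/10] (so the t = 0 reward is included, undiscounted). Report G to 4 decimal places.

t=0: π = [0.2000, 0.2000, 0.1000, 0.3000, 0.1000, 0.1000], E[r] = 0.7000, γ^t·E[r] = 0.700000, running G = 0.700000
t=1: π = [0.1700, 0.1500, 0.1100, 0.1600, 0.1500, 0.2600], E[r] = 0.9800, γ^t·E[r] = 0.686000, running G = 1.386000
t=2: π = [0.1740, 0.1420, 0.1110, 0.1830, 0.1470, 0.2430], E[r] = 0.8690, γ^t·E[r] = 0.425810, running G = 1.811810
t=3: π = [0.1747, 0.1441, 0.1111, 0.1816, 0.1463, 0.2422], E[r] = 0.8798, γ^t·E[r] = 0.301771, running G = 2.113581

G = 2.1136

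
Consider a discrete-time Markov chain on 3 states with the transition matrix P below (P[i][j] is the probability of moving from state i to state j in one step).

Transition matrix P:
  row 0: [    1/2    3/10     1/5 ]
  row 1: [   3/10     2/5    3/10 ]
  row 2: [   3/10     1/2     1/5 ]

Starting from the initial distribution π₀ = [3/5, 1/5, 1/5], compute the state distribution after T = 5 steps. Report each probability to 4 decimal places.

t=0: π = [0.6000, 0.2000, 0.2000]
t=1: π = [0.4200, 0.3600, 0.2200]
t=2: π = [0.3840, 0.3800, 0.2360]
t=3: π = [0.3768, 0.3852, 0.2380]
t=4: π = [0.3754, 0.3861, 0.2385]
t=5: π = [0.3751, 0.3863, 0.2386]

π = [0.3751, 0.3863, 0.2386]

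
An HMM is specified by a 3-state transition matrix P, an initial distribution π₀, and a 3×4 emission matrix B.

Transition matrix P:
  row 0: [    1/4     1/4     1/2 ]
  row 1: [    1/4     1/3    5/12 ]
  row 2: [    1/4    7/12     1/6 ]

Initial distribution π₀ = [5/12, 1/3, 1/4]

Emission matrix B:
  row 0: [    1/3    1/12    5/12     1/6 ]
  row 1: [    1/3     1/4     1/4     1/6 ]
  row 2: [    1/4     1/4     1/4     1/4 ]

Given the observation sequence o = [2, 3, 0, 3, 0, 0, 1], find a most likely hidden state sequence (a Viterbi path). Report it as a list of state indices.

path = [0, 2, 1, 2, 1, 2, 1]

t=0: δ = [1.736e-01, 8.333e-02, 6.250e-02]  (obs o_0=2)
t=1: δ = [7.234e-03, 7.234e-03, 2.170e-02]  ψ = [0, 0, 0]  (obs o_1=3)
t=2: δ = [1.808e-03, 4.220e-03, 9.042e-04]  ψ = [2, 2, 0]  (obs o_2=0)
t=3: δ = [1.758e-04, 2.344e-04, 4.396e-04]  ψ = [1, 1, 1]  (obs o_3=3)
t=4: δ = [3.663e-05, 8.547e-05, 2.442e-05]  ψ = [2, 2, 1]  (obs o_4=0)
t=5: δ = [7.122e-06, 9.497e-06, 8.903e-06]  ψ = [1, 1, 1]  (obs o_5=0)
t=6: δ = [1.978e-07, 1.298e-06, 9.892e-07]  ψ = [1, 2, 1]  (obs o_6=1)
backtrack: best end state = 1; path = [0, 2, 1, 2, 1, 2, 1]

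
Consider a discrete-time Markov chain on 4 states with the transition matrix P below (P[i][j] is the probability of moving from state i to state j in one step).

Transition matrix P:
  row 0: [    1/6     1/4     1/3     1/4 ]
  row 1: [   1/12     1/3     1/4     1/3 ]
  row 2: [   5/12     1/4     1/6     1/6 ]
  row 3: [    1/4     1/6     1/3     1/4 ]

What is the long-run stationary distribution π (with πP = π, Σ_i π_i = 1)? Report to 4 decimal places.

Balance equations π_j = Σ_i π_i·P[i][j]:
  π_0 = 1/6·π_0 + 1/12·π_1 + 5/12·π_2 + 1/4·π_3
  π_1 = 1/4·π_0 + 1/3·π_1 + 1/4·π_2 + 1/6·π_3
  π_2 = 1/3·π_0 + 1/4·π_1 + 1/6·π_2 + 1/3·π_3
  normalize: π_0 + π_1 + π_2 + π_3 = 1
Solving the linear system gives exactly π = [145/621, 466/1863, 499/1863, 463/1863].

π = [0.2335, 0.2501, 0.2678, 0.2485]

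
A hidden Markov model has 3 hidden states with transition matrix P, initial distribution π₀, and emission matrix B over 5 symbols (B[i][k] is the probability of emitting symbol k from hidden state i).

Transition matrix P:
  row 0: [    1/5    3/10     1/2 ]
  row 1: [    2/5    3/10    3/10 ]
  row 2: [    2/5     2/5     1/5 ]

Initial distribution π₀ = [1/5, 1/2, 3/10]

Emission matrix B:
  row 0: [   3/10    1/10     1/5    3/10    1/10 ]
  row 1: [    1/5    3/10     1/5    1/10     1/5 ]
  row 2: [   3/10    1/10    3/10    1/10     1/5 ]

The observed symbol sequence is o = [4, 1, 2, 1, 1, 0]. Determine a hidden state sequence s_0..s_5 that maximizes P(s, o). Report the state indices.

path = [1, 1, 2, 1, 1, 0]

t=0: δ = [2.000e-02, 1.000e-01, 6.000e-02]  (obs o_0=4)
t=1: δ = [4.000e-03, 9.000e-03, 3.000e-03]  ψ = [1, 1, 1]  (obs o_1=1)
t=2: δ = [7.200e-04, 5.400e-04, 8.100e-04]  ψ = [1, 1, 1]  (obs o_2=2)
t=3: δ = [3.240e-05, 9.720e-05, 3.600e-05]  ψ = [2, 2, 0]  (obs o_3=1)
t=4: δ = [3.888e-06, 8.748e-06, 2.916e-06]  ψ = [1, 1, 1]  (obs o_4=1)
t=5: δ = [1.050e-06, 5.249e-07, 7.873e-07]  ψ = [1, 1, 1]  (obs o_5=0)
backtrack: best end state = 0; path = [1, 1, 2, 1, 1, 0]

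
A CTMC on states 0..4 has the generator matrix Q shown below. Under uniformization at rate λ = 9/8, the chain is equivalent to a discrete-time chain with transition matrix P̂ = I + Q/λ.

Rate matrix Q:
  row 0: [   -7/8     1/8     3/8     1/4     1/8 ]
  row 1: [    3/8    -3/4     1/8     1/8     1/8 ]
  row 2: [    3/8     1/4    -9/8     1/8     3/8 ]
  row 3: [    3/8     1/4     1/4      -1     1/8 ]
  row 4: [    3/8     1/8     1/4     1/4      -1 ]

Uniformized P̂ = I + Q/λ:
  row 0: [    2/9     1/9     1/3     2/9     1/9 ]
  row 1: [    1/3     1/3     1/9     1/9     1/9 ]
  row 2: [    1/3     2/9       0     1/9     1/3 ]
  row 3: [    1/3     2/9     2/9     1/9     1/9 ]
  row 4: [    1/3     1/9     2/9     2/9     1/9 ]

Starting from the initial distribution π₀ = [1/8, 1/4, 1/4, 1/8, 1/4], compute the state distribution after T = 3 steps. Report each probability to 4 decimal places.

t=0: π = [0.1250, 0.2500, 0.2500, 0.1250, 0.2500]
t=1: π = [0.3194, 0.2083, 0.1528, 0.1528, 0.1667]
t=2: π = [0.2978, 0.1914, 0.2006, 0.1651, 0.1451]
t=3: π = [0.3002, 0.1943, 0.1895, 0.1603, 0.1557]

π = [0.3002, 0.1943, 0.1895, 0.1603, 0.1557]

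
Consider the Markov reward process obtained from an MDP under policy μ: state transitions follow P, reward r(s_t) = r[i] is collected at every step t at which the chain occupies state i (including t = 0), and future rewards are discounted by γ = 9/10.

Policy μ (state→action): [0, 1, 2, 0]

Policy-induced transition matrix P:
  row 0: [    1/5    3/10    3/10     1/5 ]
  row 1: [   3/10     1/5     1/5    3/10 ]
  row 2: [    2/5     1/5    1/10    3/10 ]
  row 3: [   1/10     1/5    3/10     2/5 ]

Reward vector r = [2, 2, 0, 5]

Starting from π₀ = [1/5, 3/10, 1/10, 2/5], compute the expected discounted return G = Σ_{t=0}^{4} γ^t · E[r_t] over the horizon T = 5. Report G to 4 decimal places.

G = 10.6246

t=0: π = [0.2000, 0.3000, 0.1000, 0.4000], E[r] = 3.0000, γ^t·E[r] = 3.000000, running G = 3.000000
t=1: π = [0.2100, 0.2200, 0.2500, 0.3200], E[r] = 2.4600, γ^t·E[r] = 2.214000, running G = 5.214000
t=2: π = [0.2400, 0.2210, 0.2280, 0.3110], E[r] = 2.4770, γ^t·E[r] = 2.006370, running G = 7.220370
t=3: π = [0.2366, 0.2240, 0.2323, 0.3071], E[r] = 2.4567, γ^t·E[r] = 1.790934, running G = 9.011304
t=4: π = [0.2382, 0.2237, 0.2311, 0.3071], E[r] = 2.4589, γ^t·E[r] = 1.613265, running G = 10.624569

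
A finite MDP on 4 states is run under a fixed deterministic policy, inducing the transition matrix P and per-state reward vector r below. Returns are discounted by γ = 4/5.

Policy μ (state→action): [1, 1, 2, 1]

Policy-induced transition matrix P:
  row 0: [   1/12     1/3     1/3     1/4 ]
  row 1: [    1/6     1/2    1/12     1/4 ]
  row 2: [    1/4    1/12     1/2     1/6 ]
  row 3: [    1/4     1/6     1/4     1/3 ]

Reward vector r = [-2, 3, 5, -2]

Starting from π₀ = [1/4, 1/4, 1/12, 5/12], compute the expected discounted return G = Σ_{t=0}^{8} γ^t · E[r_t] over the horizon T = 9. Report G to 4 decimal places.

G = 4.2275

t=0: π = [0.2500, 0.2500, 0.0833, 0.4167], E[r] = -0.1667, γ^t·E[r] = -0.166667, running G = -0.166667
t=1: π = [0.1875, 0.2847, 0.2500, 0.2778], E[r] = 1.1736, γ^t·E[r] = 0.938889, running G = 0.772222
t=2: π = [0.1950, 0.2720, 0.2807, 0.2523], E[r] = 1.3247, γ^t·E[r] = 0.847778, running G = 1.620000
t=3: π = [0.1948, 0.2664, 0.2911, 0.2476], E[r] = 1.3698, γ^t·E[r] = 0.701358, running G = 2.321358
t=4: π = [0.1953, 0.2637, 0.2946, 0.2464], E[r] = 1.3807, γ^t·E[r] = 0.565528, running G = 2.886886
t=5: π = [0.1955, 0.2626, 0.2960, 0.2460], E[r] = 1.3847, γ^t·E[r] = 0.453736, running G = 3.340621
t=6: π = [0.1955, 0.2621, 0.2965, 0.2458], E[r] = 1.3862, γ^t·E[r] = 0.363377, running G = 3.703998
t=7: π = [0.1956, 0.2619, 0.2967, 0.2458], E[r] = 1.3868, γ^t·E[r] = 0.290825, running G = 3.994824
t=8: π = [0.1956, 0.2618, 0.2968, 0.2458], E[r] = 1.3870, γ^t·E[r] = 0.232700, running G = 4.227524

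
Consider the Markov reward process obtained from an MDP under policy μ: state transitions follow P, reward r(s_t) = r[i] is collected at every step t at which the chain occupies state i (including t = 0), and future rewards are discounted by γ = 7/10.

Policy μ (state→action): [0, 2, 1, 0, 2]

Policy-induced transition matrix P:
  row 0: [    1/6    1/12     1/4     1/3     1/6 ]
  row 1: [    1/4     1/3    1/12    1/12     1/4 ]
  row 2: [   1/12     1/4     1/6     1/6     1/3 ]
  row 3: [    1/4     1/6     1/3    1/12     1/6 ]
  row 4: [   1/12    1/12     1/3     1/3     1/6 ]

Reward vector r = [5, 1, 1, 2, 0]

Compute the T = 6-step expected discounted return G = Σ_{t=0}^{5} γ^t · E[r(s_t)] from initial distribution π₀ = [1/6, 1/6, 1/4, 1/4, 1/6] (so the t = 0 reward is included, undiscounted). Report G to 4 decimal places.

G = 4.9019

t=0: π = [0.1667, 0.1667, 0.2500, 0.2500, 0.1667], E[r] = 1.7500, γ^t·E[r] = 1.750000, running G = 1.750000
t=1: π = [0.1667, 0.1875, 0.2361, 0.1875, 0.2222], E[r] = 1.6319, γ^t·E[r] = 1.142361, running G = 2.892361
t=2: π = [0.1597, 0.1852, 0.2332, 0.2002, 0.2216], E[r] = 1.6175, γ^t·E[r] = 0.792564, running G = 3.684925
t=3: π = [0.1609, 0.1852, 0.2349, 0.1981, 0.2210], E[r] = 1.6207, γ^t·E[r] = 0.555886, running G = 4.240811
t=4: π = [0.1606, 0.1853, 0.2345, 0.1984, 0.2212], E[r] = 1.6196, γ^t·E[r] = 0.388870, running G = 4.629681
t=5: π = [0.1607, 0.1853, 0.2345, 0.1983, 0.2212], E[r] = 1.6198, γ^t·E[r] = 0.272238, running G = 4.901919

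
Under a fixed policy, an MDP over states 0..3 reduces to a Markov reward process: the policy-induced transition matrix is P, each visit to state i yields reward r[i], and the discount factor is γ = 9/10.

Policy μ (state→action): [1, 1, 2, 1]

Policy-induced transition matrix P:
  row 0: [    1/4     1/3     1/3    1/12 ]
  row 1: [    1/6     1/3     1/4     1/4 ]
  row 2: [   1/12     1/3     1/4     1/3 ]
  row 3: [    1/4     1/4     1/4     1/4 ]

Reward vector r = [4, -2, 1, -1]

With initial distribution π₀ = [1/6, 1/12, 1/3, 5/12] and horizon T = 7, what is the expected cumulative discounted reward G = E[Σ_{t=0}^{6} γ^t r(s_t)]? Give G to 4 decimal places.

G = 0.9568

t=0: π = [0.1667, 0.0833, 0.3333, 0.4167], E[r] = 0.4167, γ^t·E[r] = 0.416667, running G = 0.416667
t=1: π = [0.1875, 0.2986, 0.2639, 0.2500], E[r] = 0.1667, γ^t·E[r] = 0.150000, running G = 0.566667
t=2: π = [0.1811, 0.3125, 0.2656, 0.2407], E[r] = 0.1244, γ^t·E[r] = 0.100781, running G = 0.667448
t=3: π = [0.1797, 0.3133, 0.2651, 0.2419], E[r] = 0.1154, γ^t·E[r] = 0.084094, running G = 0.751542
t=4: π = [0.1797, 0.3132, 0.2650, 0.2421], E[r] = 0.1153, γ^t·E[r] = 0.075671, running G = 0.827213
t=5: π = [0.1797, 0.3132, 0.2650, 0.2421], E[r] = 0.1155, γ^t·E[r] = 0.068200, running G = 0.895413
t=6: π = [0.1797, 0.3132, 0.2650, 0.2421], E[r] = 0.1155, γ^t·E[r] = 0.061385, running G = 0.956798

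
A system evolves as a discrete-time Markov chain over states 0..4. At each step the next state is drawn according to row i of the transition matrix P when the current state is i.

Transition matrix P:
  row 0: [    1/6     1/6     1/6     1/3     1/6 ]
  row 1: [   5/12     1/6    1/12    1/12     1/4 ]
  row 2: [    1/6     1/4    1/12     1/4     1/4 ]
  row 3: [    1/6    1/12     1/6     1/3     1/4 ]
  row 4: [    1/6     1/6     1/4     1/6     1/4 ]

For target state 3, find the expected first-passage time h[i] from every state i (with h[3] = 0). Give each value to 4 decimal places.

First-step conditioning: h[3] = 0; for i ≠ 3, h[i] = 1 + Σ_k P[i][k]·h[k].
  h[0] = 1 + 1/6·h[0] + 1/6·h[1] + 1/6·h[2] + 1/6·h[4]
  h[1] = 1 + 5/12·h[0] + 1/6·h[1] + 1/12·h[2] + 1/4·h[4]
  h[2] = 1 + 1/6·h[0] + 1/4·h[1] + 1/12·h[2] + 1/4·h[4]
  h[4] = 1 + 1/6·h[0] + 1/6·h[1] + 1/4·h[2] + 1/4·h[4]
Solving the 4×4 linear system over states ≠ 3 gives exactly h = [2571/617, 3231/617, 5715/1234, 0, 6129/1234] (h[3] = 0 is the target).

h = [4.1669, 5.2366, 4.6313, 0.0000, 4.9668]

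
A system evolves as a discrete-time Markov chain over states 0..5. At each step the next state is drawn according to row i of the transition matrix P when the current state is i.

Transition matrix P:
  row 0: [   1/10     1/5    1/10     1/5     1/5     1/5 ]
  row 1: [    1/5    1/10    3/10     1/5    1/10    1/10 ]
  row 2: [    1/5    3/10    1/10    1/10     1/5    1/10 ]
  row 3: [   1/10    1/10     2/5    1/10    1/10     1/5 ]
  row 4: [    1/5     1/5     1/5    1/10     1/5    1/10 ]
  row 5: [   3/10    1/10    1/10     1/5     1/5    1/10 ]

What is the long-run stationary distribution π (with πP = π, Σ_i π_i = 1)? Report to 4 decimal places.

π = [0.1804, 0.1741, 0.1962, 0.1487, 0.1677, 0.1329]

Balance equations π_j = Σ_i π_i·P[i][j]:
  π_0 = 1/10·π_0 + 1/5·π_1 + 1/5·π_2 + 1/10·π_3 + 1/5·π_4 + 3/10·π_5
  π_1 = 1/5·π_0 + 1/10·π_1 + 3/10·π_2 + 1/10·π_3 + 1/5·π_4 + 1/10·π_5
  π_2 = 1/10·π_0 + 3/10·π_1 + 1/10·π_2 + 2/5·π_3 + 1/5·π_4 + 1/10·π_5
  π_3 = 1/5·π_0 + 1/5·π_1 + 1/10·π_2 + 1/10·π_3 + 1/10·π_4 + 1/5·π_5
  π_4 = 1/5·π_0 + 1/10·π_1 + 1/5·π_2 + 1/10·π_3 + 1/5·π_4 + 1/5·π_5
  normalize: π_0 + π_1 + π_2 + π_3 + π_4 + π_5 = 1
Solving the linear system gives exactly π = [57/316, 55/316, 31/158, 47/316, 53/316, 21/158].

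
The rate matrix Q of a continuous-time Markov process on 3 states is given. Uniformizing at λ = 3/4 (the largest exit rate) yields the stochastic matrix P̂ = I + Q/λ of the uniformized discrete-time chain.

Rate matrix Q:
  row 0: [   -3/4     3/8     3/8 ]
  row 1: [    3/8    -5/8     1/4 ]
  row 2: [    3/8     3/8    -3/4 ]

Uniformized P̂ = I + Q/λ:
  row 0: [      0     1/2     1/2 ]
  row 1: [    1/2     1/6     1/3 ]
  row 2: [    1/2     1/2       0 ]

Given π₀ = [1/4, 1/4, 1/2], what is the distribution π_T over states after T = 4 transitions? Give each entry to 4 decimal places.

t=0: π = [0.2500, 0.2500, 0.5000]
t=1: π = [0.3750, 0.4167, 0.2083]
t=2: π = [0.3125, 0.3611, 0.3264]
t=3: π = [0.3438, 0.3796, 0.2766]
t=4: π = [0.3281, 0.3735, 0.2984]

π = [0.3281, 0.3735, 0.2984]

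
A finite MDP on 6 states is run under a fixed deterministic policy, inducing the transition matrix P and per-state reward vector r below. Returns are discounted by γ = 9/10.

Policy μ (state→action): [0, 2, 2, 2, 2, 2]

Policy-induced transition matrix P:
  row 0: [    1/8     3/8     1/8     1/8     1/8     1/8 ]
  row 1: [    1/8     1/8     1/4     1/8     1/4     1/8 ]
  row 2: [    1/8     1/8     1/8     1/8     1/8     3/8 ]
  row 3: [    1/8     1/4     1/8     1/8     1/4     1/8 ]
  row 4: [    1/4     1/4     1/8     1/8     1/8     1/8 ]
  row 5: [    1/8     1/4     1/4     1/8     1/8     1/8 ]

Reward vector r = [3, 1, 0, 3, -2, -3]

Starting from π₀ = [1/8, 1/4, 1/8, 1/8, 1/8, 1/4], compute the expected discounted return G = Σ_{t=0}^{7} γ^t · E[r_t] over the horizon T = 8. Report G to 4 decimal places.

t=0: π = [0.1250, 0.2500, 0.1250, 0.1250, 0.1250, 0.2500], E[r] = 0.0000, γ^t·E[r] = 0.000000, running G = 0.000000
t=1: π = [0.1406, 0.2188, 0.1875, 0.1250, 0.1719, 0.1563], E[r] = 0.2031, γ^t·E[r] = 0.182813, running G = 0.182813
t=2: π = [0.1465, 0.2168, 0.1719, 0.1250, 0.1680, 0.1719], E[r] = 0.1797, γ^t·E[r] = 0.145547, running G = 0.328359
t=3: π = [0.1460, 0.2197, 0.1736, 0.1250, 0.1677, 0.1680], E[r] = 0.1934, γ^t·E[r] = 0.140959, running G = 0.469318
t=4: π = [0.1460, 0.2191, 0.1735, 0.1250, 0.1681, 0.1684], E[r] = 0.1906, γ^t·E[r] = 0.125061, running G = 0.594379
t=5: π = [0.1460, 0.2192, 0.1734, 0.1250, 0.1680, 0.1684], E[r] = 0.1911, γ^t·E[r] = 0.112839, running G = 0.707218
t=6: π = [0.1460, 0.2192, 0.1734, 0.1250, 0.1680, 0.1684], E[r] = 0.1911, γ^t·E[r] = 0.101536, running G = 0.808754
t=7: π = [0.1460, 0.2192, 0.1734, 0.1250, 0.1680, 0.1684], E[r] = 0.1911, γ^t·E[r] = 0.091381, running G = 0.900136

G = 0.9001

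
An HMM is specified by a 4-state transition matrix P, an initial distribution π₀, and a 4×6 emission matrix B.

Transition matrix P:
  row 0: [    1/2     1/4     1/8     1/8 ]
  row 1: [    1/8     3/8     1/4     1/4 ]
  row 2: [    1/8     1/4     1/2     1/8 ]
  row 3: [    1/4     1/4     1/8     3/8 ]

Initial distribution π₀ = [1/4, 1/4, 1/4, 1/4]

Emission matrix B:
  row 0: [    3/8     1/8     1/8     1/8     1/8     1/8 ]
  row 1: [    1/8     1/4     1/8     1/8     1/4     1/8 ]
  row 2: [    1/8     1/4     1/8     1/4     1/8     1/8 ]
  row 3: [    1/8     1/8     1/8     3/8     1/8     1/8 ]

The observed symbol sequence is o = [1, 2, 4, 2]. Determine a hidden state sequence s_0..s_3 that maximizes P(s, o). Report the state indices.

path = [2, 2, 2, 2]

t=0: δ = [3.125e-02, 6.250e-02, 6.250e-02, 3.125e-02]  (obs o_0=1)
t=1: δ = [1.953e-03, 2.930e-03, 3.906e-03, 1.953e-03]  ψ = [0, 1, 2, 1]  (obs o_1=2)
t=2: δ = [1.221e-04, 2.747e-04, 2.441e-04, 9.155e-05]  ψ = [0, 1, 2, 1]  (obs o_2=4)
t=3: δ = [7.629e-06, 1.287e-05, 1.526e-05, 8.583e-06]  ψ = [0, 1, 2, 1]  (obs o_3=2)
backtrack: best end state = 2; path = [2, 2, 2, 2]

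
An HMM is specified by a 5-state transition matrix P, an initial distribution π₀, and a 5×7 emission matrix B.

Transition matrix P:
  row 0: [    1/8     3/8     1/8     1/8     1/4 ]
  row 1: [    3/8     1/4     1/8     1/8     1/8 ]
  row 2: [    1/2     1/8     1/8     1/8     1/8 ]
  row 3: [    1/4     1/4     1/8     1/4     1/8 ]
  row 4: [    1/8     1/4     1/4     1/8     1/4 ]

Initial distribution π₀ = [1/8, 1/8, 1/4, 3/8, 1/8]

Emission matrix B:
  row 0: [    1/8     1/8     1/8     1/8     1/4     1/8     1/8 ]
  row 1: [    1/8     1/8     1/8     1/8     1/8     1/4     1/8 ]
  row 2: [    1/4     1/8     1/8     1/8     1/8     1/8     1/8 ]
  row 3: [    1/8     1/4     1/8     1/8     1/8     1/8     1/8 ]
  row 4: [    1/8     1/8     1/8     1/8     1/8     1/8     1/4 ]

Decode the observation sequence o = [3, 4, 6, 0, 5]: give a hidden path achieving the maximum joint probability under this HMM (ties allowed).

t=0: δ = [1.562e-02, 1.562e-02, 3.125e-02, 4.688e-02, 1.562e-02]  (obs o_0=3)
t=1: δ = [3.906e-03, 1.465e-03, 7.324e-04, 1.465e-03, 7.324e-04]  ψ = [2, 3, 3, 3, 3]  (obs o_1=4)
t=2: δ = [6.866e-05, 1.831e-04, 6.104e-05, 6.104e-05, 2.441e-04]  ψ = [1, 0, 0, 0, 0]  (obs o_2=6)
t=3: δ = [8.583e-06, 7.629e-06, 1.526e-05, 3.815e-06, 7.629e-06]  ψ = [1, 4, 4, 4, 4]  (obs o_3=0)
t=4: δ = [9.537e-07, 8.047e-07, 2.384e-07, 2.384e-07, 2.682e-07]  ψ = [2, 0, 2, 2, 0]  (obs o_4=5)
backtrack: best end state = 0; path = [2, 0, 4, 2, 0]

path = [2, 0, 4, 2, 0]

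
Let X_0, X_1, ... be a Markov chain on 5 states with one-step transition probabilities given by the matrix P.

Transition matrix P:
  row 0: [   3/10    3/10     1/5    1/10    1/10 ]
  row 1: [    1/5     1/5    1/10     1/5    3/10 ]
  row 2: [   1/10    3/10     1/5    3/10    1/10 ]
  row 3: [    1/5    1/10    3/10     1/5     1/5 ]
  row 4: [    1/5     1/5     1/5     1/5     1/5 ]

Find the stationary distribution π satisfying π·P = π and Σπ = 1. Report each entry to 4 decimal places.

Balance equations π_j = Σ_i π_i·P[i][j]:
  π_0 = 3/10·π_0 + 1/5·π_1 + 1/10·π_2 + 1/5·π_3 + 1/5·π_4
  π_1 = 3/10·π_0 + 1/5·π_1 + 3/10·π_2 + 1/10·π_3 + 1/5·π_4
  π_2 = 1/5·π_0 + 1/10·π_1 + 1/5·π_2 + 3/10·π_3 + 1/5·π_4
  π_3 = 1/10·π_0 + 1/5·π_1 + 3/10·π_2 + 1/5·π_3 + 1/5·π_4
  normalize: π_0 + π_1 + π_2 + π_3 + π_4 = 1
Solving the linear system gives exactly π = [898/4485, 986/4485, 296/1495, 896/4485, 817/4485].

π = [0.2002, 0.2198, 0.1980, 0.1998, 0.1822]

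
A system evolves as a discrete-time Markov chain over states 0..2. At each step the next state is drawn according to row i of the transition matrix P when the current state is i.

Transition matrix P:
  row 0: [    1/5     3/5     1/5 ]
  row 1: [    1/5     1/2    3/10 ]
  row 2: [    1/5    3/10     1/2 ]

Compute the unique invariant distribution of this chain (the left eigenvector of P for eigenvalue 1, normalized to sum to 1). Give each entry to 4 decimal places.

Balance equations π_j = Σ_i π_i·P[i][j]:
  π_0 = 1/5·π_0 + 1/5·π_1 + 1/5·π_2
  π_1 = 3/5·π_0 + 1/2·π_1 + 3/10·π_2
  normalize: π_0 + π_1 + π_2 = 1
Solving the linear system gives exactly π = [1/5, 9/20, 7/20].

π = [0.2000, 0.4500, 0.3500]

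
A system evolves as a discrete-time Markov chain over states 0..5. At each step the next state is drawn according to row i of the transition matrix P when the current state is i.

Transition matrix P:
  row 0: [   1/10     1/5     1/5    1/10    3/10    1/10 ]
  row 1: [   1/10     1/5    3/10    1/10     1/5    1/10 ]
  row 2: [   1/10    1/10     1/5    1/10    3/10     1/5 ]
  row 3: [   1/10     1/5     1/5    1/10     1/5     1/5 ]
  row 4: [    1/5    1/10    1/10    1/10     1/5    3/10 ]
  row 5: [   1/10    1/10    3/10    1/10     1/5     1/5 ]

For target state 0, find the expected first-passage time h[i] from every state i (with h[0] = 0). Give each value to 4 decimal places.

First-step conditioning: h[0] = 0; for i ≠ 0, h[i] = 1 + Σ_k P[i][k]·h[k].
  h[1] = 1 + 1/5·h[1] + 3/10·h[2] + 1/10·h[3] + 1/5·h[4] + 1/10·h[5]
  h[2] = 1 + 1/10·h[1] + 1/5·h[2] + 1/10·h[3] + 3/10·h[4] + 1/5·h[5]
  h[3] = 1 + 1/5·h[1] + 1/5·h[2] + 1/10·h[3] + 1/5·h[4] + 1/5·h[5]
  h[4] = 1 + 1/10·h[1] + 1/10·h[2] + 1/10·h[3] + 1/5·h[4] + 3/10·h[5]
  h[5] = 1 + 1/10·h[1] + 3/10·h[2] + 1/10·h[3] + 1/5·h[4] + 1/5·h[5]
Solving the 5×5 linear system over states ≠ 0 gives exactly h = [0, 11200/1369, 300/37, 11210/1369, 10100/1369, 11200/1369] (h[0] = 0 is the target).

h = [0.0000, 8.1812, 8.1081, 8.1885, 7.3776, 8.1812]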